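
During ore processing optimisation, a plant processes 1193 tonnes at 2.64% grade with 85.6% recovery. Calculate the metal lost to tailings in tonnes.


4.5353 tonnes

Total metal in feed:
= 1193 * 2.64 / 100 = 31.4952 tonnes
Metal recovered:
= 31.4952 * 85.6 / 100 = 26.9598912 tonnes
Metal lost to tailings:
= 31.4952 - 26.9598912
= 4.5353 tonnes


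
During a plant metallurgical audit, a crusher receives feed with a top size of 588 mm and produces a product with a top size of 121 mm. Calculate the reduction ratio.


4.8595

Reduction ratio = feed size / product size
= 588 / 121
= 4.8595


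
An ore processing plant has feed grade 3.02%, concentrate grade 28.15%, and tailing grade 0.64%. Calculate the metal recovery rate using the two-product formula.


Using the two-product formula:
R = 100 * c * (f - t) / (f * (c - t))
Numerator = 100 * 28.15 * (3.02 - 0.64)
= 100 * 28.15 * 2.38
= 6699.7
Denominator = 3.02 * (28.15 - 0.64)
= 3.02 * 27.51
= 83.0802
R = 6699.7 / 83.0802
= 80.6414%

80.6414%


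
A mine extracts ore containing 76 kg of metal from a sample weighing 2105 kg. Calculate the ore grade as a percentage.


3.6105%

Ore grade = (metal mass / ore mass) * 100
= (76 / 2105) * 100
= 0.03610451306 * 100
= 3.6105%


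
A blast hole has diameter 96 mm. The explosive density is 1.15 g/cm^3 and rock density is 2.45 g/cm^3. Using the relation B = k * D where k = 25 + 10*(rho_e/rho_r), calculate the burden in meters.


2.8506 m

First, compute k:
rho_e / rho_r = 1.15 / 2.45 = 0.4693877551
k = 25 + 10 * 0.4693877551 = 29.69387755
Then, compute burden:
B = k * D / 1000 = 29.69387755 * 96 / 1000
= 2850.612245 / 1000
= 2.8506 m


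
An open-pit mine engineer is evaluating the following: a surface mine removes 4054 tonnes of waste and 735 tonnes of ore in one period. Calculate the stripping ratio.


Stripping ratio = waste tonnage / ore tonnage
= 4054 / 735
= 5.5156

5.5156


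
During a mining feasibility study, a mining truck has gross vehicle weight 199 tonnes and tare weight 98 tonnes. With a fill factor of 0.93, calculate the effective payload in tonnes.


Maximum payload = gross - tare
= 199 - 98 = 101 tonnes
Effective payload = max payload * fill factor
= 101 * 0.93
= 93.93 tonnes

93.93 tonnes


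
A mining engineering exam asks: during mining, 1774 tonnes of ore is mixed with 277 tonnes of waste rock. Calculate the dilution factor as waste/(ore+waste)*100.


13.5056%

Total material = ore + waste
= 1774 + 277 = 2051 tonnes
Dilution = waste / total * 100
= 277 / 2051 * 100
= 0.1350560702 * 100
= 13.5056%


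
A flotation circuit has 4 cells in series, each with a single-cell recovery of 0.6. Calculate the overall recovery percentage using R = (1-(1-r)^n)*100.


Complement of single-cell recovery:
1 - r = 1 - 0.6 = 0.4
Raise to power n:
(1 - r)^4 = 0.4^4 = 0.0256
Overall recovery:
R = (1 - 0.0256) * 100
= 97.44%

97.44%


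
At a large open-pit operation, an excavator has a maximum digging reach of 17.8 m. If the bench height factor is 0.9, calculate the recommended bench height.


16.02 m

Bench height = reach * factor
= 17.8 * 0.9
= 16.02 m


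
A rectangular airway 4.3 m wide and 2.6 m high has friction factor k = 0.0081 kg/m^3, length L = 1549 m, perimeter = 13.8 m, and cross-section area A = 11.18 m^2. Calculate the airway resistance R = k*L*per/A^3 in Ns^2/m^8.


Compute the numerator:
k * L * per = 0.0081 * 1549 * 13.8
= 173.14722
Compute the denominator:
A^3 = 11.18^3 = 1397.415032
Resistance:
R = 173.14722 / 1397.415032
= 0.1239 Ns^2/m^8

0.1239 Ns^2/m^8


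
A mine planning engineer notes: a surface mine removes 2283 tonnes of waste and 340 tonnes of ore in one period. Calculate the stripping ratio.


6.7147

Stripping ratio = waste tonnage / ore tonnage
= 2283 / 340
= 6.7147


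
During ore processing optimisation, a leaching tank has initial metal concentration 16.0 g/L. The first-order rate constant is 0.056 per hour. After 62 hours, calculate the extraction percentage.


Compute the exponent:
-k * t = -0.056 * 62 = -3.472
Remaining concentration:
C = 16.0 * exp(-3.472)
= 16.0 * 0.03105485879
= 0.4968777407 g/L
Extracted = 16.0 - 0.4968777407 = 15.50312226 g/L
Extraction % = 15.50312226 / 16.0 * 100
= 96.8945%

96.8945%


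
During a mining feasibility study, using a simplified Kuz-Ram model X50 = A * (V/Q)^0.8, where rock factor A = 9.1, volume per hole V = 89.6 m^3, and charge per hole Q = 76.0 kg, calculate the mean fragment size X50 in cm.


10.3809 cm

Compute V/Q:
V/Q = 89.6 / 76.0 = 1.178947368
Raise to the power 0.8:
(V/Q)^0.8 = 1.178947368^0.8 = 1.140763282
Multiply by A:
X50 = 9.1 * 1.140763282
= 10.3809 cm


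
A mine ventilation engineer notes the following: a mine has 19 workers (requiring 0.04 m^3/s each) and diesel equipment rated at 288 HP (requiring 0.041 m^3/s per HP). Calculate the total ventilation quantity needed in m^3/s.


Airflow for workers:
Q_people = 19 * 0.04 = 0.76 m^3/s
Airflow for diesel equipment:
Q_diesel = 288 * 0.041 = 11.808 m^3/s
Total ventilation:
Q_total = 0.76 + 11.808
= 12.568 m^3/s

12.568 m^3/s


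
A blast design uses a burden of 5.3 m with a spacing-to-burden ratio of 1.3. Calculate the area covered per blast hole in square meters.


First, find the spacing:
Spacing = burden * ratio = 5.3 * 1.3
= 6.89 m
Then, calculate the area:
Area = burden * spacing = 5.3 * 6.89
= 36.517 m^2

36.517 m^2


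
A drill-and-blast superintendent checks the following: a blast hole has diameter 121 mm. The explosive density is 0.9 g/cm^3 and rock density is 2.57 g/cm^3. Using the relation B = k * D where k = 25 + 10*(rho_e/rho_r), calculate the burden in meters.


First, compute k:
rho_e / rho_r = 0.9 / 2.57 = 0.3501945525
k = 25 + 10 * 0.3501945525 = 28.50194553
Then, compute burden:
B = k * D / 1000 = 28.50194553 * 121 / 1000
= 3448.735409 / 1000
= 3.4487 m

3.4487 m


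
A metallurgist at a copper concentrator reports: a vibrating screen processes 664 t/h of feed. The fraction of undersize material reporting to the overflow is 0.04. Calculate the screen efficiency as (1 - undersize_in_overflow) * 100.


96.0%

Screen efficiency = (1 - fraction of undersize in overflow) * 100
= (1 - 0.04) * 100
= 0.96 * 100
= 96.0%


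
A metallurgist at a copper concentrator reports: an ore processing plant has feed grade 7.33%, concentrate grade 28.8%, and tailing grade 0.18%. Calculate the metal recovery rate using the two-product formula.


Using the two-product formula:
R = 100 * c * (f - t) / (f * (c - t))
Numerator = 100 * 28.8 * (7.33 - 0.18)
= 100 * 28.8 * 7.15
= 20592.0
Denominator = 7.33 * (28.8 - 0.18)
= 7.33 * 28.62
= 209.7846
R = 20592.0 / 209.7846
= 98.1578%

98.1578%


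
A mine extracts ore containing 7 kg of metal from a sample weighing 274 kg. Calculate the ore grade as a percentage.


Ore grade = (metal mass / ore mass) * 100
= (7 / 274) * 100
= 0.02554744526 * 100
= 2.5547%

2.5547%


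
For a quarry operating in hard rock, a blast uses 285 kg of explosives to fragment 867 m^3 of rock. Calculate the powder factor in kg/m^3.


0.3287 kg/m^3

Powder factor = explosive mass / rock volume
= 285 / 867
= 0.3287 kg/m^3


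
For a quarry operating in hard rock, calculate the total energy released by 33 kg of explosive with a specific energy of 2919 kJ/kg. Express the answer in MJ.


Energy = mass * specific_energy / 1000
= 33 * 2919 / 1000
= 96327 / 1000
= 96.327 MJ

96.327 MJ


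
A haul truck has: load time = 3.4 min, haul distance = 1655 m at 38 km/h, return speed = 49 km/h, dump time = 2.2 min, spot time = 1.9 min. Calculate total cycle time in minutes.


12.1397 min

Convert haul speed to m/min: 38 * 1000/60 = 633.3333333 m/min
Haul time = 1655 / 633.3333333 = 2.613157895 min
Convert return speed to m/min: 49 * 1000/60 = 816.6666667 m/min
Return time = 1655 / 816.6666667 = 2.026530612 min
Total cycle time:
= 3.4 + 2.613157895 + 2.2 + 2.026530612 + 1.9
= 12.1397 min


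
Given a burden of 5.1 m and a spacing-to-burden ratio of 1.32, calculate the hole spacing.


Spacing = burden * ratio
= 5.1 * 1.32
= 6.732 m

6.732 m


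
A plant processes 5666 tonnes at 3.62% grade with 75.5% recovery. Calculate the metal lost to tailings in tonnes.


Total metal in feed:
= 5666 * 3.62 / 100 = 205.1092 tonnes
Metal recovered:
= 205.1092 * 75.5 / 100 = 154.857446 tonnes
Metal lost to tailings:
= 205.1092 - 154.857446
= 50.2518 tonnes

50.2518 tonnes


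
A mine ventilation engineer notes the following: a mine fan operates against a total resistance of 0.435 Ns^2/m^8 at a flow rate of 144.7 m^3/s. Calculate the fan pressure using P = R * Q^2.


Compute Q^2:
Q^2 = 144.7^2 = 20938.09
Compute pressure:
P = R * Q^2 = 0.435 * 20938.09
= 9108.0692 Pa

9108.0692 Pa


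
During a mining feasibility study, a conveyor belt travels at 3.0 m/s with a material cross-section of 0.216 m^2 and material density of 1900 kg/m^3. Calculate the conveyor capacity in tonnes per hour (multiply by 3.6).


4432.32 t/h

Volumetric flow = speed * area
= 3.0 * 0.216 = 0.648 m^3/s
Mass flow = volumetric * density
= 0.648 * 1900 = 1231.2 kg/s
Convert to t/h: multiply by 3.6
Capacity = 1231.2 * 3.6
= 4432.32 t/h


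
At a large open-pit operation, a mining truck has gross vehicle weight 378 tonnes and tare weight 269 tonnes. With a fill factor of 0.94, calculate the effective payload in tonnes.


Maximum payload = gross - tare
= 378 - 269 = 109 tonnes
Effective payload = max payload * fill factor
= 109 * 0.94
= 102.46 tonnes

102.46 tonnes


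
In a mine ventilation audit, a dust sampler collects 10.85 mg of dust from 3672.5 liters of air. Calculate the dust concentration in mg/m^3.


Convert liters to m^3: 1 m^3 = 1000 L
Concentration = mass / volume * 1000
= 10.85 / 3672.5 * 1000
= 0.002954390742 * 1000
= 2.9544 mg/m^3

2.9544 mg/m^3


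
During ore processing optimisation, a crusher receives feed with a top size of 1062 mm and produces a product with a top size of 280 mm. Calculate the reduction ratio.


3.7929

Reduction ratio = feed size / product size
= 1062 / 280
= 3.7929


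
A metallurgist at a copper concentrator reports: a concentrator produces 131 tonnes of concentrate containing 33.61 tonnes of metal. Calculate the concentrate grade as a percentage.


Grade = (metal in concentrate / concentrate mass) * 100
= (33.61 / 131) * 100
= 0.2565648855 * 100
= 25.6565%

25.6565%


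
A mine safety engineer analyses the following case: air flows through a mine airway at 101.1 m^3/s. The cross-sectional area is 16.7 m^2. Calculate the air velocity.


Velocity = flow rate / cross-sectional area
= 101.1 / 16.7
= 6.0539 m/s

6.0539 m/s


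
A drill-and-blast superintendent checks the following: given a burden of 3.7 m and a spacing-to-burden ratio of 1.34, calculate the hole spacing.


Spacing = burden * ratio
= 3.7 * 1.34
= 4.958 m

4.958 m


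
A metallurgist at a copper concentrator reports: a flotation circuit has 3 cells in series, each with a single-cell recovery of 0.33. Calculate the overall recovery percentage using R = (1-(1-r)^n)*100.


Complement of single-cell recovery:
1 - r = 1 - 0.33 = 0.67
Raise to power n:
(1 - r)^3 = 0.67^3 = 0.300763
Overall recovery:
R = (1 - 0.300763) * 100
= 69.9237%

69.9237%


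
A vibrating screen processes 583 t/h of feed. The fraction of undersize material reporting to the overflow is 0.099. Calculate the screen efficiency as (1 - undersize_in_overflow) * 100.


Screen efficiency = (1 - fraction of undersize in overflow) * 100
= (1 - 0.099) * 100
= 0.901 * 100
= 90.1%

90.1%


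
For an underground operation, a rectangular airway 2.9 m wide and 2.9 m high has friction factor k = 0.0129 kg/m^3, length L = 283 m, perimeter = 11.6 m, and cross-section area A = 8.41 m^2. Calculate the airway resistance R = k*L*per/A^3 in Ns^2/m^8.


Compute the numerator:
k * L * per = 0.0129 * 283 * 11.6
= 42.34812
Compute the denominator:
A^3 = 8.41^3 = 594.823321
Resistance:
R = 42.34812 / 594.823321
= 0.0712 Ns^2/m^8

0.0712 Ns^2/m^8


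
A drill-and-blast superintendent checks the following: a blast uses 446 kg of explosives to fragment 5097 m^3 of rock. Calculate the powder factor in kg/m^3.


Powder factor = explosive mass / rock volume
= 446 / 5097
= 0.0875 kg/m^3

0.0875 kg/m^3


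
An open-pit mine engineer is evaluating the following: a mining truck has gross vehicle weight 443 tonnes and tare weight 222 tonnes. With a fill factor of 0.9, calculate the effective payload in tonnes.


Maximum payload = gross - tare
= 443 - 222 = 221 tonnes
Effective payload = max payload * fill factor
= 221 * 0.9
= 198.9 tonnes

198.9 tonnes


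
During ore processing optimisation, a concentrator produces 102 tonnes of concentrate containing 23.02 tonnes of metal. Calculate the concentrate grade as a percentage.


Grade = (metal in concentrate / concentrate mass) * 100
= (23.02 / 102) * 100
= 0.2256862745 * 100
= 22.5686%

22.5686%


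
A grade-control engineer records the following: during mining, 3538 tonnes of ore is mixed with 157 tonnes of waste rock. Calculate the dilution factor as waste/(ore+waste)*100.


Total material = ore + waste
= 3538 + 157 = 3695 tonnes
Dilution = waste / total * 100
= 157 / 3695 * 100
= 0.04248985115 * 100
= 4.249%

4.249%


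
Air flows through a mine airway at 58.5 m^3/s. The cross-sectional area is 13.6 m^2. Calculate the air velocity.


4.3015 m/s

Velocity = flow rate / cross-sectional area
= 58.5 / 13.6
= 4.3015 m/s


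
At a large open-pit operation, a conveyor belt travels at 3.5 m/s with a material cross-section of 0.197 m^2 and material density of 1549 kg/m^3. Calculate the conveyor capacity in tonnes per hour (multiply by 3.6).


3844.9278 t/h

Volumetric flow = speed * area
= 3.5 * 0.197 = 0.6895 m^3/s
Mass flow = volumetric * density
= 0.6895 * 1549 = 1068.0355 kg/s
Convert to t/h: multiply by 3.6
Capacity = 1068.0355 * 3.6
= 3844.9278 t/h


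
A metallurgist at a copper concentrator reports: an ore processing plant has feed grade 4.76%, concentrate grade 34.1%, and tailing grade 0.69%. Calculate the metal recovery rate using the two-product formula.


Using the two-product formula:
R = 100 * c * (f - t) / (f * (c - t))
Numerator = 100 * 34.1 * (4.76 - 0.69)
= 100 * 34.1 * 4.07
= 13878.7
Denominator = 4.76 * (34.1 - 0.69)
= 4.76 * 33.41
= 159.0316
R = 13878.7 / 159.0316
= 87.2701%

87.2701%


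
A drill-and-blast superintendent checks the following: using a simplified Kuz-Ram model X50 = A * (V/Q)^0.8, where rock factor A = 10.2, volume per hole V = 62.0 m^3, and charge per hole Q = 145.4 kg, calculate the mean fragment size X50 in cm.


5.1578 cm

Compute V/Q:
V/Q = 62.0 / 145.4 = 0.4264099037
Raise to the power 0.8:
(V/Q)^0.8 = 0.4264099037^0.8 = 0.5056637562
Multiply by A:
X50 = 10.2 * 0.5056637562
= 5.1578 cm


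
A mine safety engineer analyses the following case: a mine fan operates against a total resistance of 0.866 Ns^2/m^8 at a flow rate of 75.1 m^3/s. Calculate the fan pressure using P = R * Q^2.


Compute Q^2:
Q^2 = 75.1^2 = 5640.01
Compute pressure:
P = R * Q^2 = 0.866 * 5640.01
= 4884.2487 Pa

4884.2487 Pa


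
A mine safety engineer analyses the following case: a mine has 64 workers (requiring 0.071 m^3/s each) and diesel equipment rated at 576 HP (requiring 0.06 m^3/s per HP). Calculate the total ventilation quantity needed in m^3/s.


Airflow for workers:
Q_people = 64 * 0.071 = 4.544 m^3/s
Airflow for diesel equipment:
Q_diesel = 576 * 0.06 = 34.56 m^3/s
Total ventilation:
Q_total = 4.544 + 34.56
= 39.104 m^3/s

39.104 m^3/s


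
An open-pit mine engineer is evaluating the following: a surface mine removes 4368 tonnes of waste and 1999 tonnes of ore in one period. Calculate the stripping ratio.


2.1851

Stripping ratio = waste tonnage / ore tonnage
= 4368 / 1999
= 2.1851


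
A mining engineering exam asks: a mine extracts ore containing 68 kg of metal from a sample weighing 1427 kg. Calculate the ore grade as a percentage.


Ore grade = (metal mass / ore mass) * 100
= (68 / 1427) * 100
= 0.04765241766 * 100
= 4.7652%

4.7652%


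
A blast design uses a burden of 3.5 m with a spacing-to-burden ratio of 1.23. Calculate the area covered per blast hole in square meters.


15.0675 m^2

First, find the spacing:
Spacing = burden * ratio = 3.5 * 1.23
= 4.305 m
Then, calculate the area:
Area = burden * spacing = 3.5 * 4.305
= 15.0675 m^2


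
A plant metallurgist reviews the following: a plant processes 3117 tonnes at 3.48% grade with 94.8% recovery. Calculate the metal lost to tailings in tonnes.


Total metal in feed:
= 3117 * 3.48 / 100 = 108.4716 tonnes
Metal recovered:
= 108.4716 * 94.8 / 100 = 102.8310768 tonnes
Metal lost to tailings:
= 108.4716 - 102.8310768
= 5.6405 tonnes

5.6405 tonnes


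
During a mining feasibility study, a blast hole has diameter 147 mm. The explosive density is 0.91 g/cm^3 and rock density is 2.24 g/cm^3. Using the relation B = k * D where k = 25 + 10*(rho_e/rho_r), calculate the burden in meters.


4.2722 m

First, compute k:
rho_e / rho_r = 0.91 / 2.24 = 0.40625
k = 25 + 10 * 0.40625 = 29.0625
Then, compute burden:
B = k * D / 1000 = 29.0625 * 147 / 1000
= 4272.1875 / 1000
= 4.2722 m


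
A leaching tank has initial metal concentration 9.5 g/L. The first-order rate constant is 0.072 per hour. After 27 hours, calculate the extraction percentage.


Compute the exponent:
-k * t = -0.072 * 27 = -1.944
Remaining concentration:
C = 9.5 * exp(-1.944)
= 9.5 * 0.1431302821
= 1.35973768 g/L
Extracted = 9.5 - 1.35973768 = 8.14026232 g/L
Extraction % = 8.14026232 / 9.5 * 100
= 85.687%

85.687%


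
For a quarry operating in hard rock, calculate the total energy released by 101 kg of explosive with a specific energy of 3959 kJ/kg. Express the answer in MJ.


399.859 MJ

Energy = mass * specific_energy / 1000
= 101 * 3959 / 1000
= 399859 / 1000
= 399.859 MJ


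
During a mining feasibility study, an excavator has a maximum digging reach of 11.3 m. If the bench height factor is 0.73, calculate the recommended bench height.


Bench height = reach * factor
= 11.3 * 0.73
= 8.249 m

8.249 m


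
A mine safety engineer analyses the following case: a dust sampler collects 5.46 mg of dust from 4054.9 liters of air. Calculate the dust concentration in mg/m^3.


1.3465 mg/m^3

Convert liters to m^3: 1 m^3 = 1000 L
Concentration = mass / volume * 1000
= 5.46 / 4054.9 * 1000
= 0.001346519026 * 1000
= 1.3465 mg/m^3


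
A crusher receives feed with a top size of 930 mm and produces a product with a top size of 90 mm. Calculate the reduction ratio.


10.3333

Reduction ratio = feed size / product size
= 930 / 90
= 10.3333


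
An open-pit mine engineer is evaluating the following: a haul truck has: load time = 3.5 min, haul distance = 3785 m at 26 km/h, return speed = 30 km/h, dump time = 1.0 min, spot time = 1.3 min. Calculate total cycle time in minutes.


Convert haul speed to m/min: 26 * 1000/60 = 433.3333333 m/min
Haul time = 3785 / 433.3333333 = 8.734615385 min
Convert return speed to m/min: 30 * 1000/60 = 500 m/min
Return time = 3785 / 500 = 7.57 min
Total cycle time:
= 3.5 + 8.734615385 + 1.0 + 7.57 + 1.3
= 22.1046 min

22.1046 min


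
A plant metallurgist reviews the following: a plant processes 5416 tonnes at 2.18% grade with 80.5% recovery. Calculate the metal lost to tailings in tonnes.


Total metal in feed:
= 5416 * 2.18 / 100 = 118.0688 tonnes
Metal recovered:
= 118.0688 * 80.5 / 100 = 95.045384 tonnes
Metal lost to tailings:
= 118.0688 - 95.045384
= 23.0234 tonnes

23.0234 tonnes


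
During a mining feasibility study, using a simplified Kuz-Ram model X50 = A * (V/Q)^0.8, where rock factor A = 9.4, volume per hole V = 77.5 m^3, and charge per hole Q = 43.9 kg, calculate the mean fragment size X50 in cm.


Compute V/Q:
V/Q = 77.5 / 43.9 = 1.765375854
Raise to the power 0.8:
(V/Q)^0.8 = 1.765375854^0.8 = 1.575686252
Multiply by A:
X50 = 9.4 * 1.575686252
= 14.8115 cm

14.8115 cm


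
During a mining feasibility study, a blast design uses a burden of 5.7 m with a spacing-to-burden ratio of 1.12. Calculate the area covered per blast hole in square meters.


First, find the spacing:
Spacing = burden * ratio = 5.7 * 1.12
= 6.384 m
Then, calculate the area:
Area = burden * spacing = 5.7 * 6.384
= 36.3888 m^2

36.3888 m^2


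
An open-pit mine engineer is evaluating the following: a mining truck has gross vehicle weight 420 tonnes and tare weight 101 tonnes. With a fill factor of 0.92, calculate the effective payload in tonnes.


293.48 tonnes

Maximum payload = gross - tare
= 420 - 101 = 319 tonnes
Effective payload = max payload * fill factor
= 319 * 0.92
= 293.48 tonnes


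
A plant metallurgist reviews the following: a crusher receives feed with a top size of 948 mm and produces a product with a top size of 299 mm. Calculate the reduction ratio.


3.1706

Reduction ratio = feed size / product size
= 948 / 299
= 3.1706


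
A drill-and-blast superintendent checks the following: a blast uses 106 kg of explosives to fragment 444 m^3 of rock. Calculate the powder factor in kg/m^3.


Powder factor = explosive mass / rock volume
= 106 / 444
= 0.2387 kg/m^3

0.2387 kg/m^3


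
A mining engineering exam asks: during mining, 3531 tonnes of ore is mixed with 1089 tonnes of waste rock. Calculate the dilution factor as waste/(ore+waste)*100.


23.5714%

Total material = ore + waste
= 3531 + 1089 = 4620 tonnes
Dilution = waste / total * 100
= 1089 / 4620 * 100
= 0.2357142857 * 100
= 23.5714%


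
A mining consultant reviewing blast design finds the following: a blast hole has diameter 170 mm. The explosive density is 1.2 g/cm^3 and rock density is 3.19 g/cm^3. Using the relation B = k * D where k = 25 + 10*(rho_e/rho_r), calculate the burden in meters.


First, compute k:
rho_e / rho_r = 1.2 / 3.19 = 0.3761755486
k = 25 + 10 * 0.3761755486 = 28.76175549
Then, compute burden:
B = k * D / 1000 = 28.76175549 * 170 / 1000
= 4889.498433 / 1000
= 4.8895 m

4.8895 m


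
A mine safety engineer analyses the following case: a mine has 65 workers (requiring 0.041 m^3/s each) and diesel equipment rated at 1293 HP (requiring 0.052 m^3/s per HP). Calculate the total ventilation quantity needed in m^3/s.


Airflow for workers:
Q_people = 65 * 0.041 = 2.665 m^3/s
Airflow for diesel equipment:
Q_diesel = 1293 * 0.052 = 67.236 m^3/s
Total ventilation:
Q_total = 2.665 + 67.236
= 69.901 m^3/s

69.901 m^3/s


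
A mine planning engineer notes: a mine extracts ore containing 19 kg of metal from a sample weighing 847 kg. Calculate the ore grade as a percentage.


Ore grade = (metal mass / ore mass) * 100
= (19 / 847) * 100
= 0.02243211334 * 100
= 2.2432%

2.2432%


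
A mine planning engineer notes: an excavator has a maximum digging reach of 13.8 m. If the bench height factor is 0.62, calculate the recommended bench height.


Bench height = reach * factor
= 13.8 * 0.62
= 8.556 m

8.556 m


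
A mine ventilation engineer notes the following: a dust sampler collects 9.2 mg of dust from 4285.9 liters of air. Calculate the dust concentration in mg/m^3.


2.1466 mg/m^3

Convert liters to m^3: 1 m^3 = 1000 L
Concentration = mass / volume * 1000
= 9.2 / 4285.9 * 1000
= 0.002146573648 * 1000
= 2.1466 mg/m^3


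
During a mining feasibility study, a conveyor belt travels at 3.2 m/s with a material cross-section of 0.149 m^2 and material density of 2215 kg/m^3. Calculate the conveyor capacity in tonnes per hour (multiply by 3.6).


3802.0032 t/h

Volumetric flow = speed * area
= 3.2 * 0.149 = 0.4768 m^3/s
Mass flow = volumetric * density
= 0.4768 * 2215 = 1056.112 kg/s
Convert to t/h: multiply by 3.6
Capacity = 1056.112 * 3.6
= 3802.0032 t/h


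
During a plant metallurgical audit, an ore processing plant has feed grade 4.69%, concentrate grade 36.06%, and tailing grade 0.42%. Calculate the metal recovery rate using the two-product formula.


92.1177%

Using the two-product formula:
R = 100 * c * (f - t) / (f * (c - t))
Numerator = 100 * 36.06 * (4.69 - 0.42)
= 100 * 36.06 * 4.27
= 15397.62
Denominator = 4.69 * (36.06 - 0.42)
= 4.69 * 35.64
= 167.1516
R = 15397.62 / 167.1516
= 92.1177%


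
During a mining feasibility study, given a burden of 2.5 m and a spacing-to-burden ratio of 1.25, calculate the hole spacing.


3.125 m

Spacing = burden * ratio
= 2.5 * 1.25
= 3.125 m


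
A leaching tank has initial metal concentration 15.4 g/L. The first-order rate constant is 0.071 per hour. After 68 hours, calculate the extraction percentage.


99.1997%

Compute the exponent:
-k * t = -0.071 * 68 = -4.828
Remaining concentration:
C = 15.4 * exp(-4.828)
= 15.4 * 0.008002510292
= 0.1232386585 g/L
Extracted = 15.4 - 0.1232386585 = 15.27676134 g/L
Extraction % = 15.27676134 / 15.4 * 100
= 99.1997%


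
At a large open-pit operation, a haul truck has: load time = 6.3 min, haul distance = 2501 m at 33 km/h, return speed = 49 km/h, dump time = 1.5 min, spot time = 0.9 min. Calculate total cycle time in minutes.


Convert haul speed to m/min: 33 * 1000/60 = 550 m/min
Haul time = 2501 / 550 = 4.547272727 min
Convert return speed to m/min: 49 * 1000/60 = 816.6666667 m/min
Return time = 2501 / 816.6666667 = 3.06244898 min
Total cycle time:
= 6.3 + 4.547272727 + 1.5 + 3.06244898 + 0.9
= 16.3097 min

16.3097 min


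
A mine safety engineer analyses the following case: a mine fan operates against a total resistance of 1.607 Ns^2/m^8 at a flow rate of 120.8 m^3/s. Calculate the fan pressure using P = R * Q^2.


Compute Q^2:
Q^2 = 120.8^2 = 14592.64
Compute pressure:
P = R * Q^2 = 1.607 * 14592.64
= 23450.3725 Pa

23450.3725 Pa


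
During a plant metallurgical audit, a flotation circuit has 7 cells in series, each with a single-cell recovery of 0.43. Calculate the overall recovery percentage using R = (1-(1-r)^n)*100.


Complement of single-cell recovery:
1 - r = 1 - 0.43 = 0.57
Raise to power n:
(1 - r)^7 = 0.57^7 = 0.01954897493
Overall recovery:
R = (1 - 0.01954897493) * 100
= 98.0451%

98.0451%


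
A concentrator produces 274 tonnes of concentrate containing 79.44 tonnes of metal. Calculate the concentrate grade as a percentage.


Grade = (metal in concentrate / concentrate mass) * 100
= (79.44 / 274) * 100
= 0.2899270073 * 100
= 28.9927%

28.9927%


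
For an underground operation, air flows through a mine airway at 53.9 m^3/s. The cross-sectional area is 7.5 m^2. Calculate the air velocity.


7.1867 m/s

Velocity = flow rate / cross-sectional area
= 53.9 / 7.5
= 7.1867 m/s


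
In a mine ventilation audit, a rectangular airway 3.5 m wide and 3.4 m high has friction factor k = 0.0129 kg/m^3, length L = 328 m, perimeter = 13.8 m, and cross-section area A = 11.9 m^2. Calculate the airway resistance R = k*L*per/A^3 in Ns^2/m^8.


Compute the numerator:
k * L * per = 0.0129 * 328 * 13.8
= 58.39056
Compute the denominator:
A^3 = 11.9^3 = 1685.159
Resistance:
R = 58.39056 / 1685.159
= 0.0346 Ns^2/m^8

0.0346 Ns^2/m^8


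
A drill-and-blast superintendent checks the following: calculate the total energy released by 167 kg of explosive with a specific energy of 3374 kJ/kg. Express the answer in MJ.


563.458 MJ

Energy = mass * specific_energy / 1000
= 167 * 3374 / 1000
= 563458 / 1000
= 563.458 MJ


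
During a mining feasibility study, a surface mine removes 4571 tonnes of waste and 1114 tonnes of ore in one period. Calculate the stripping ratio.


Stripping ratio = waste tonnage / ore tonnage
= 4571 / 1114
= 4.1032

4.1032


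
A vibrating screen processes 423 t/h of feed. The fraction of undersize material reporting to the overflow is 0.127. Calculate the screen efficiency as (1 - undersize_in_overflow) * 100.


Screen efficiency = (1 - fraction of undersize in overflow) * 100
= (1 - 0.127) * 100
= 0.873 * 100
= 87.3%

87.3%


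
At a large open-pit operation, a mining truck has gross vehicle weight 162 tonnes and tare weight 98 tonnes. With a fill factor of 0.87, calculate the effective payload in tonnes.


55.68 tonnes

Maximum payload = gross - tare
= 162 - 98 = 64 tonnes
Effective payload = max payload * fill factor
= 64 * 0.87
= 55.68 tonnes


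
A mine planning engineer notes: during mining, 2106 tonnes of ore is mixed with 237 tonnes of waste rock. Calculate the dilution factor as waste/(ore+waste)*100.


10.1152%

Total material = ore + waste
= 2106 + 237 = 2343 tonnes
Dilution = waste / total * 100
= 237 / 2343 * 100
= 0.1011523688 * 100
= 10.1152%


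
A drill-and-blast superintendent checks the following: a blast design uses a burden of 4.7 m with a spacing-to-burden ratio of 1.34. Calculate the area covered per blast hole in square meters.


First, find the spacing:
Spacing = burden * ratio = 4.7 * 1.34
= 6.298 m
Then, calculate the area:
Area = burden * spacing = 4.7 * 6.298
= 29.6006 m^2

29.6006 m^2


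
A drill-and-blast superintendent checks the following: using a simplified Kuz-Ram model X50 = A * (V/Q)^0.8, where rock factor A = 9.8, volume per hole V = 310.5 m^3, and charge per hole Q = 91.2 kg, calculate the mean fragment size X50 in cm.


26.1144 cm

Compute V/Q:
V/Q = 310.5 / 91.2 = 3.404605263
Raise to the power 0.8:
(V/Q)^0.8 = 3.404605263^0.8 = 2.664731237
Multiply by A:
X50 = 9.8 * 2.664731237
= 26.1144 cm


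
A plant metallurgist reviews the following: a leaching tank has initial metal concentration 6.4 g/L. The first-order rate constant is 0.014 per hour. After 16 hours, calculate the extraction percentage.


20.0685%

Compute the exponent:
-k * t = -0.014 * 16 = -0.224
Remaining concentration:
C = 6.4 * exp(-0.224)
= 6.4 * 0.7993151344
= 5.11561686 g/L
Extracted = 6.4 - 5.11561686 = 1.28438314 g/L
Extraction % = 1.28438314 / 6.4 * 100
= 20.0685%


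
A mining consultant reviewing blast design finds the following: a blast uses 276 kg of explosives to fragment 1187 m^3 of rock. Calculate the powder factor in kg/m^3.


0.2325 kg/m^3

Powder factor = explosive mass / rock volume
= 276 / 1187
= 0.2325 kg/m^3


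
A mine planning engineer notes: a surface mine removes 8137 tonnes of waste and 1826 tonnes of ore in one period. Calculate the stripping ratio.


Stripping ratio = waste tonnage / ore tonnage
= 8137 / 1826
= 4.4562

4.4562


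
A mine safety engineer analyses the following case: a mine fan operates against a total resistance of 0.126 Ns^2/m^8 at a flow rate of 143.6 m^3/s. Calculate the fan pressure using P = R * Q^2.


Compute Q^2:
Q^2 = 143.6^2 = 20620.96
Compute pressure:
P = R * Q^2 = 0.126 * 20620.96
= 2598.241 Pa

2598.241 Pa


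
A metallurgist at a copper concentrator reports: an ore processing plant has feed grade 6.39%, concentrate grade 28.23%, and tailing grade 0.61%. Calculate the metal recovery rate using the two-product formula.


92.4515%

Using the two-product formula:
R = 100 * c * (f - t) / (f * (c - t))
Numerator = 100 * 28.23 * (6.39 - 0.61)
= 100 * 28.23 * 5.78
= 16316.94
Denominator = 6.39 * (28.23 - 0.61)
= 6.39 * 27.62
= 176.4918
R = 16316.94 / 176.4918
= 92.4515%


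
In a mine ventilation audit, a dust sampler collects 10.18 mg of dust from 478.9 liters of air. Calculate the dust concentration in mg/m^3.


21.257 mg/m^3

Convert liters to m^3: 1 m^3 = 1000 L
Concentration = mass / volume * 1000
= 10.18 / 478.9 * 1000
= 0.0212570474 * 1000
= 21.257 mg/m^3


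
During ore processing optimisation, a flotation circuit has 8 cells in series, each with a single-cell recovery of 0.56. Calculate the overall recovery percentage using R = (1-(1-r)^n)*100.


Complement of single-cell recovery:
1 - r = 1 - 0.56 = 0.44
Raise to power n:
(1 - r)^8 = 0.44^8 = 0.001404822363
Overall recovery:
R = (1 - 0.001404822363) * 100
= 99.8595%

99.8595%


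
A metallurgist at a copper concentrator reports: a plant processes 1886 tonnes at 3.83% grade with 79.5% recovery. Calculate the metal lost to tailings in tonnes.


14.8079 tonnes

Total metal in feed:
= 1886 * 3.83 / 100 = 72.2338 tonnes
Metal recovered:
= 72.2338 * 79.5 / 100 = 57.425871 tonnes
Metal lost to tailings:
= 72.2338 - 57.425871
= 14.8079 tonnes


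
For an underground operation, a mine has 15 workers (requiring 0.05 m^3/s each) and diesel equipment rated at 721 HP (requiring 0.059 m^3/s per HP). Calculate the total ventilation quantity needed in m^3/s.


Airflow for workers:
Q_people = 15 * 0.05 = 0.75 m^3/s
Airflow for diesel equipment:
Q_diesel = 721 * 0.059 = 42.539 m^3/s
Total ventilation:
Q_total = 0.75 + 42.539
= 43.289 m^3/s

43.289 m^3/s


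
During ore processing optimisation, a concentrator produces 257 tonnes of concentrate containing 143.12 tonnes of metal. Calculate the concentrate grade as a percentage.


Grade = (metal in concentrate / concentrate mass) * 100
= (143.12 / 257) * 100
= 0.5568871595 * 100
= 55.6887%

55.6887%


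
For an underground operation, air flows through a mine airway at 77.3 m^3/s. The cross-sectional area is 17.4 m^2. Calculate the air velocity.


4.4425 m/s

Velocity = flow rate / cross-sectional area
= 77.3 / 17.4
= 4.4425 m/s


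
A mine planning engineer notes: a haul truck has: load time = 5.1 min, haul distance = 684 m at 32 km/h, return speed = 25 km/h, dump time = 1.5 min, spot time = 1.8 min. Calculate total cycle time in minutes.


11.3241 min

Convert haul speed to m/min: 32 * 1000/60 = 533.3333333 m/min
Haul time = 684 / 533.3333333 = 1.2825 min
Convert return speed to m/min: 25 * 1000/60 = 416.6666667 m/min
Return time = 684 / 416.6666667 = 1.6416 min
Total cycle time:
= 5.1 + 1.2825 + 1.5 + 1.6416 + 1.8
= 11.3241 min


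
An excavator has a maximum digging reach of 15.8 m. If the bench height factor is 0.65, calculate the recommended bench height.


Bench height = reach * factor
= 15.8 * 0.65
= 10.27 m

10.27 m


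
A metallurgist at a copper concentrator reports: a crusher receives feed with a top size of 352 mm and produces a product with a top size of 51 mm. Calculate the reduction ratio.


Reduction ratio = feed size / product size
= 352 / 51
= 6.902

6.902


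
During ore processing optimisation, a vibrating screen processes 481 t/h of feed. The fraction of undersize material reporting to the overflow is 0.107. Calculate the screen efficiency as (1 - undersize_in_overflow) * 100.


Screen efficiency = (1 - fraction of undersize in overflow) * 100
= (1 - 0.107) * 100
= 0.893 * 100
= 89.3%

89.3%


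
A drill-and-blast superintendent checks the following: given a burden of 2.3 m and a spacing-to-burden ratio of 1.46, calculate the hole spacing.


Spacing = burden * ratio
= 2.3 * 1.46
= 3.358 m

3.358 m


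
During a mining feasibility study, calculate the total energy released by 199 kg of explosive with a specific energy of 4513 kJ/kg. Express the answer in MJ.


Energy = mass * specific_energy / 1000
= 199 * 4513 / 1000
= 898087 / 1000
= 898.087 MJ

898.087 MJ


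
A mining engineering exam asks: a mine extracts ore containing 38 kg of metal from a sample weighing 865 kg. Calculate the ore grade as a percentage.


4.3931%

Ore grade = (metal mass / ore mass) * 100
= (38 / 865) * 100
= 0.04393063584 * 100
= 4.3931%


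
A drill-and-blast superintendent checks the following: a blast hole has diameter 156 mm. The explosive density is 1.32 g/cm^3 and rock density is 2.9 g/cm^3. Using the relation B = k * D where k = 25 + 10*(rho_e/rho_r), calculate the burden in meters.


4.6101 m

First, compute k:
rho_e / rho_r = 1.32 / 2.9 = 0.4551724138
k = 25 + 10 * 0.4551724138 = 29.55172414
Then, compute burden:
B = k * D / 1000 = 29.55172414 * 156 / 1000
= 4610.068966 / 1000
= 4.6101 m


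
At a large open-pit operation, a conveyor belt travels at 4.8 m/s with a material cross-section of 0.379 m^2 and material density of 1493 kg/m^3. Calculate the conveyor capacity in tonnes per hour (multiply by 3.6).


Volumetric flow = speed * area
= 4.8 * 0.379 = 1.8192 m^3/s
Mass flow = volumetric * density
= 1.8192 * 1493 = 2716.0656 kg/s
Convert to t/h: multiply by 3.6
Capacity = 2716.0656 * 3.6
= 9777.8362 t/h

9777.8362 t/h


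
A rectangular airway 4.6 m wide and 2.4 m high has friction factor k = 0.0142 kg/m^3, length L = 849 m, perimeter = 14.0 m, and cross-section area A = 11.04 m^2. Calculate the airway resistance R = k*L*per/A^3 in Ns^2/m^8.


Compute the numerator:
k * L * per = 0.0142 * 849 * 14.0
= 168.7812
Compute the denominator:
A^3 = 11.04^3 = 1345.572864
Resistance:
R = 168.7812 / 1345.572864
= 0.1254 Ns^2/m^8

0.1254 Ns^2/m^8


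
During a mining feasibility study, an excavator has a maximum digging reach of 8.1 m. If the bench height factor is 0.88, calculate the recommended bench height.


7.128 m

Bench height = reach * factor
= 8.1 * 0.88
= 7.128 m


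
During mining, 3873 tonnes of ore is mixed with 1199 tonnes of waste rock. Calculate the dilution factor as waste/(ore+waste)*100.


23.6396%

Total material = ore + waste
= 3873 + 1199 = 5072 tonnes
Dilution = waste / total * 100
= 1199 / 5072 * 100
= 0.2363958991 * 100
= 23.6396%


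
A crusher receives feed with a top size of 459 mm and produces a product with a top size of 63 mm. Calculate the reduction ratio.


7.2857

Reduction ratio = feed size / product size
= 459 / 63
= 7.2857


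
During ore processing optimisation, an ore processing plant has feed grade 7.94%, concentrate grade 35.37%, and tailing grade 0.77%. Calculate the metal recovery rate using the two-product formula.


Using the two-product formula:
R = 100 * c * (f - t) / (f * (c - t))
Numerator = 100 * 35.37 * (7.94 - 0.77)
= 100 * 35.37 * 7.17
= 25360.29
Denominator = 7.94 * (35.37 - 0.77)
= 7.94 * 34.6
= 274.724
R = 25360.29 / 274.724
= 92.3119%

92.3119%


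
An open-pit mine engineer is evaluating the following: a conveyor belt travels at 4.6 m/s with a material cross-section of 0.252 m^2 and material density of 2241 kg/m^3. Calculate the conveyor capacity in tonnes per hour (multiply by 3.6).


Volumetric flow = speed * area
= 4.6 * 0.252 = 1.1592 m^3/s
Mass flow = volumetric * density
= 1.1592 * 2241 = 2597.7672 kg/s
Convert to t/h: multiply by 3.6
Capacity = 2597.7672 * 3.6
= 9351.9619 t/h

9351.9619 t/h


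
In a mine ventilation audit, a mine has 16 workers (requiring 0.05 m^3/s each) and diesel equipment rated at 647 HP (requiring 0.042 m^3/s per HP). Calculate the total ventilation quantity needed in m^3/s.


27.974 m^3/s

Airflow for workers:
Q_people = 16 * 0.05 = 0.8 m^3/s
Airflow for diesel equipment:
Q_diesel = 647 * 0.042 = 27.174 m^3/s
Total ventilation:
Q_total = 0.8 + 27.174
= 27.974 m^3/s


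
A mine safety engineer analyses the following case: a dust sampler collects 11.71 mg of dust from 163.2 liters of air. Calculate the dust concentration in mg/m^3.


Convert liters to m^3: 1 m^3 = 1000 L
Concentration = mass / volume * 1000
= 11.71 / 163.2 * 1000
= 0.07175245098 * 1000
= 71.7525 mg/m^3

71.7525 mg/m^3


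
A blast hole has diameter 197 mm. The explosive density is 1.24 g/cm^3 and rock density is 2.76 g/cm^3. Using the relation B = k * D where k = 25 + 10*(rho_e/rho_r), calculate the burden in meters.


First, compute k:
rho_e / rho_r = 1.24 / 2.76 = 0.4492753623
k = 25 + 10 * 0.4492753623 = 29.49275362
Then, compute burden:
B = k * D / 1000 = 29.49275362 * 197 / 1000
= 5810.072464 / 1000
= 5.8101 m

5.8101 m


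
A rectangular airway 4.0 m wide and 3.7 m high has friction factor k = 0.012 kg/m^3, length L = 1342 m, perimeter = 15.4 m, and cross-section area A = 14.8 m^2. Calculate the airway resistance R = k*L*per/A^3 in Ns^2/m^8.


0.0765 Ns^2/m^8

Compute the numerator:
k * L * per = 0.012 * 1342 * 15.4
= 248.0016
Compute the denominator:
A^3 = 14.8^3 = 3241.792
Resistance:
R = 248.0016 / 3241.792
= 0.0765 Ns^2/m^8


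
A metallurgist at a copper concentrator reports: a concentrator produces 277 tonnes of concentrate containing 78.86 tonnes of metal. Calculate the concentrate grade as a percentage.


28.4693%

Grade = (metal in concentrate / concentrate mass) * 100
= (78.86 / 277) * 100
= 0.2846931408 * 100
= 28.4693%
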